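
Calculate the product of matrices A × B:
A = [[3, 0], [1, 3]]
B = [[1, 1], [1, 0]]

Matrix multiplication:
C[0][0] = 3×1 + 0×1 = 3
C[0][1] = 3×1 + 0×0 = 3
C[1][0] = 1×1 + 3×1 = 4
C[1][1] = 1×1 + 3×0 = 1
Result: [[3, 3], [4, 1]]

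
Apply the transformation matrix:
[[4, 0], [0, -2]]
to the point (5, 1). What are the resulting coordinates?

Matrix multiplication:
[[4, 0], [0, -2]] × [5, 1]ᵀ
= [(4)(5) + (0)(1), (0)(5) + (-2)(1)]ᵀ
= [20, -2]ᵀ
Result: (20, -2)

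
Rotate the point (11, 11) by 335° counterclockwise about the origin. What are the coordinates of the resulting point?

Rotation matrix for 335°: [[cos 335°, -sin 335°], [sin 335°, cos 335°]] ≈ [[0.906308, 0.422618], [-0.422618, 0.906308]]
[[0.906308, 0.422618], [-0.422618, 0.906308]] × [11, 11]ᵀ ≈ [14.6182, 5.3206]ᵀ
Result: (14.6182, 5.3206)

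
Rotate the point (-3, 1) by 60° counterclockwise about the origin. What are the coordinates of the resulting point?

Rotation matrix for 60°: [[cos 60°, -sin 60°], [sin 60°, cos 60°]] ≈ [[0.500000, -0.866025], [0.866025, 0.500000]]
[[0.500000, -0.866025], [0.866025, 0.500000]] × [-3, 1]ᵀ ≈ [-2.3660, -2.0981]ᵀ
Result: (-2.3660, -2.0981)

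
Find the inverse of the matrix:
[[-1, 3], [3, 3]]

For [[a,b],[c,d]], inverse = (1/det)·[[d,-b],[-c,a]]
det = (-1)(3) - (3)(3) = -3 - 9 = -12
Inverse = (1/-12)·[[3, -3], [-3, -1]]
= [[-1/4, 1/4], [1/4, 1/12]]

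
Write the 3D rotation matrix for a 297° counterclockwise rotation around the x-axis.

Rotation matrix for counterclockwise 297° around x-axis:
cos(297°) = 0.4540, sin(297°) = -0.8910
Result: [[1, 0, 0], [0, 0.4540, 0.8910], [0, -0.8910, 0.4540]]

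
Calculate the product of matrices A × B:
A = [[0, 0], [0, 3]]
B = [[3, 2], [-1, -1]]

Matrix multiplication:
C[0][0] = 0×3 + 0×-1 = 0
C[0][1] = 0×2 + 0×-1 = 0
C[1][0] = 0×3 + 3×-1 = -3
C[1][1] = 0×2 + 3×-1 = -3
Result: [[0, 0], [-3, -3]]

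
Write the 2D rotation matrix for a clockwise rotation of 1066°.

Rotation matrix formula: [[cos θ, -sin θ], [sin θ, cos θ]]
A clockwise rotation by 1066° is equivalent to a counterclockwise rotation by -1066°.
For θ = -1066°:
cos(-1066°) = 0.9703
sin(-1066°) = 0.2419
Result: [[0.9703, -0.2419], [0.2419, 0.9703]]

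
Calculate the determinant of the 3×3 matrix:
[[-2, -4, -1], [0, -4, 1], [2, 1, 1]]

Expansion along first row:
det = -2·det([[-4,1],[1,1]]) - -4·det([[0,1],[2,1]]) + -1·det([[0,-4],[2,1]])
    = -2·(-4·1 - 1·1) - -4·(0·1 - 1·2) + -1·(0·1 - -4·2)
    = -2·-5 - -4·-2 + -1·8
    = 10 + -8 + -8 = -6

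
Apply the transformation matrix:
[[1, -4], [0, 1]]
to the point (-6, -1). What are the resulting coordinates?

Matrix multiplication:
[[1, -4], [0, 1]] × [-6, -1]ᵀ
= [(1)(-6) + (-4)(-1), (0)(-6) + (1)(-1)]ᵀ
= [-2, -1]ᵀ
Result: (-2, -1)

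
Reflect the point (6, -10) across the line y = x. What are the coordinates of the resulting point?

Reflection across line y = x: (6, -10) → (-10, 6)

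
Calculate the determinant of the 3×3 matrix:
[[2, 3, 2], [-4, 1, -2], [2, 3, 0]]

Expansion along first row:
det = 2·det([[1,-2],[3,0]]) - 3·det([[-4,-2],[2,0]]) + 2·det([[-4,1],[2,3]])
    = 2·(1·0 - -2·3) - 3·(-4·0 - -2·2) + 2·(-4·3 - 1·2)
    = 2·6 - 3·4 + 2·-14
    = 12 + -12 + -28 = -28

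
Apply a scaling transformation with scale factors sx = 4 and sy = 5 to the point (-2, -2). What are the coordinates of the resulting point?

Scaling matrix:
[[4, 0], [0, 5]]
Result: (-2 × 4, -2 × 5) = (-8, -10)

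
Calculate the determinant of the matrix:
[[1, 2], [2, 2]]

For a 2×2 matrix [[a, b], [c, d]], det = ad - bc
det = (1)(2) - (2)(2) = 2 - 4 = -2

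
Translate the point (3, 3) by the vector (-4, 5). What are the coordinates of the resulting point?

Translation by (-4, 5) (homogeneous matrix [[1, 0, -4], [0, 1, 5], [0, 0, 1]]):
x' = 3 + -4 = -1
y' = 3 + 5 = 8
Result: (-1, 8)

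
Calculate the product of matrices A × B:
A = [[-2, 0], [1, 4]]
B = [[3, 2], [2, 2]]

Matrix multiplication:
C[0][0] = -2×3 + 0×2 = -6
C[0][1] = -2×2 + 0×2 = -4
C[1][0] = 1×3 + 4×2 = 11
C[1][1] = 1×2 + 4×2 = 10
Result: [[-6, -4], [11, 10]]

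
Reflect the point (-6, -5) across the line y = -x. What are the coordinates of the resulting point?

Reflection across line y = -x: (-6, -5) → (5, 6)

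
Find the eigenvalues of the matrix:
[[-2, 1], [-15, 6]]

Characteristic equation: det(A - λI) = 0
λ² - (trace)λ + (det) = 0
trace = -2 + 6 = 4, det = (-2)(6) - (1)(-15) = 3
λ² - (4)λ + (3) = 0
λ = (4 ± √((4)² - 4·(3))) / 2 = (4 ± √4) / 2
Solving: λ = 1, 3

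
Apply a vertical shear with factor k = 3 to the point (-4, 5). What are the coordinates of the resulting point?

Shear matrix for vertical shear with factor k = 3:
[[1, 0], [3, 1]]
Result: (-4, 5) → (-4, -7)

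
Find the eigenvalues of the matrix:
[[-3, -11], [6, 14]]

Characteristic equation: det(A - λI) = 0
λ² - (trace)λ + (det) = 0
trace = -3 + 14 = 11, det = (-3)(14) - (-11)(6) = 24
λ² - (11)λ + (24) = 0
λ = (11 ± √((11)² - 4·(24))) / 2 = (11 ± √25) / 2
Solving: λ = 3, 8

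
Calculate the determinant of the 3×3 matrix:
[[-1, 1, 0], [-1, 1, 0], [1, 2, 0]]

Expansion along first row:
det = -1·det([[1,0],[2,0]]) - 1·det([[-1,0],[1,0]]) + 0·det([[-1,1],[1,2]])
    = -1·(1·0 - 0·2) - 1·(-1·0 - 0·1) + 0·(-1·2 - 1·1)
    = -1·0 - 1·0 + 0·-3
    = 0 + 0 + 0 = 0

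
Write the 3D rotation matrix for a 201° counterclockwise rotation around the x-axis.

Rotation matrix for counterclockwise 201° around x-axis:
cos(201°) = -0.9336, sin(201°) = -0.3584
Result: [[1, 0, 0], [0, -0.9336, 0.3584], [0, -0.3584, -0.9336]]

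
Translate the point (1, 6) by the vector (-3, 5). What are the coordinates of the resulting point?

Translation by (-3, 5) (homogeneous matrix [[1, 0, -3], [0, 1, 5], [0, 0, 1]]):
x' = 1 + -3 = -2
y' = 6 + 5 = 11
Result: (-2, 11)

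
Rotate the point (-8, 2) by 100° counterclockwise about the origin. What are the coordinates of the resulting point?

Rotation matrix for 100°: [[cos 100°, -sin 100°], [sin 100°, cos 100°]] ≈ [[-0.173648, -0.984808], [0.984808, -0.173648]]
[[-0.173648, -0.984808], [0.984808, -0.173648]] × [-8, 2]ᵀ ≈ [-0.5804, -8.2258]ᵀ
Result: (-0.5804, -8.2258)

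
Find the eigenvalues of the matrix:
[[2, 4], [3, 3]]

Characteristic equation: det(A - λI) = 0
λ² - (trace)λ + (det) = 0
trace = 2 + 3 = 5, det = (2)(3) - (4)(3) = -6
λ² - (5)λ + (-6) = 0
λ = (5 ± √((5)² - 4·(-6))) / 2 = (5 ± √49) / 2
Solving: λ = -1, 6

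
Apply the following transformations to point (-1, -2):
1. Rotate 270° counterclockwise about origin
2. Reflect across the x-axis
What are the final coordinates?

Step 1: Rotate 270° → (-2, 1)
Step 2: Reflect across x-axis → (-2, -1)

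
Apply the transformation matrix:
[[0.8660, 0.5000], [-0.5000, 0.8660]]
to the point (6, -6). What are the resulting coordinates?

Matrix multiplication:
[[0.8660, 0.5000], [-0.5000, 0.8660]] × [6, -6]ᵀ
= [(0.8660)(6) + (0.5000)(-6), (-0.5000)(6) + (0.8660)(-6)]ᵀ
= [2.1960, -8.1960]ᵀ
Result: (2.1960, -8.1960)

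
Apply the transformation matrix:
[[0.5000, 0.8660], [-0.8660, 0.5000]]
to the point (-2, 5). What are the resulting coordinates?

Matrix multiplication:
[[0.5000, 0.8660], [-0.8660, 0.5000]] × [-2, 5]ᵀ
= [(0.5000)(-2) + (0.8660)(5), (-0.8660)(-2) + (0.5000)(5)]ᵀ
= [3.3300, 4.2320]ᵀ
Result: (3.3300, 4.2320)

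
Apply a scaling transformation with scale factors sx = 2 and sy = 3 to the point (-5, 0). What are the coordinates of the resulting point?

Scaling matrix:
[[2, 0], [0, 3]]
Result: (-5 × 2, 0 × 3) = (-10, 0)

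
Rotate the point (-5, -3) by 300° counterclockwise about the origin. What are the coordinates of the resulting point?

Rotation matrix for 300°: [[cos 300°, -sin 300°], [sin 300°, cos 300°]] ≈ [[0.500000, 0.866025], [-0.866025, 0.500000]]
[[0.500000, 0.866025], [-0.866025, 0.500000]] × [-5, -3]ᵀ ≈ [-5.0981, 2.8301]ᵀ
Result: (-5.0981, 2.8301)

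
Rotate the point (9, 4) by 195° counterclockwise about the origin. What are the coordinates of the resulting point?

Rotation matrix for 195°: [[cos 195°, -sin 195°], [sin 195°, cos 195°]] ≈ [[-0.965926, 0.258819], [-0.258819, -0.965926]]
[[-0.965926, 0.258819], [-0.258819, -0.965926]] × [9, 4]ᵀ ≈ [-7.6581, -6.1931]ᵀ
Result: (-7.6581, -6.1931)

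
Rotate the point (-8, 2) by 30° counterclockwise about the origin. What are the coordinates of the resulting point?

Rotation matrix for 30°: [[cos 30°, -sin 30°], [sin 30°, cos 30°]] ≈ [[0.866025, -0.500000], [0.500000, 0.866025]]
[[0.866025, -0.500000], [0.500000, 0.866025]] × [-8, 2]ᵀ ≈ [-7.9282, -2.2679]ᵀ
Result: (-7.9282, -2.2679)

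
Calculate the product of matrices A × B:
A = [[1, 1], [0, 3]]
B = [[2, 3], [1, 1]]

Matrix multiplication:
C[0][0] = 1×2 + 1×1 = 3
C[0][1] = 1×3 + 1×1 = 4
C[1][0] = 0×2 + 3×1 = 3
C[1][1] = 0×3 + 3×1 = 3
Result: [[3, 4], [3, 3]]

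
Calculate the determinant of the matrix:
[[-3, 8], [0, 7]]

For a 2×2 matrix [[a, b], [c, d]], det = ad - bc
det = (-3)(7) - (8)(0) = -21 - 0 = -21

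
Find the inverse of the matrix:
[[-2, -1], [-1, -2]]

For [[a,b],[c,d]], inverse = (1/det)·[[d,-b],[-c,a]]
det = (-2)(-2) - (-1)(-1) = 4 - 1 = 3
Inverse = (1/3)·[[-2, 1], [1, -2]]
= [[-2/3, 1/3], [1/3, -2/3]]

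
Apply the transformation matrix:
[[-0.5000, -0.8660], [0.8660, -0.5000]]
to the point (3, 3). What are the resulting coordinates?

Matrix multiplication:
[[-0.5000, -0.8660], [0.8660, -0.5000]] × [3, 3]ᵀ
= [(-0.5000)(3) + (-0.8660)(3), (0.8660)(3) + (-0.5000)(3)]ᵀ
= [-4.0980, 1.0980]ᵀ
Result: (-4.0980, 1.0980)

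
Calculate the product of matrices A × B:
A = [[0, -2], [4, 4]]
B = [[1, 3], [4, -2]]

Matrix multiplication:
C[0][0] = 0×1 + -2×4 = -8
C[0][1] = 0×3 + -2×-2 = 4
C[1][0] = 4×1 + 4×4 = 20
C[1][1] = 4×3 + 4×-2 = 4
Result: [[-8, 4], [20, 4]]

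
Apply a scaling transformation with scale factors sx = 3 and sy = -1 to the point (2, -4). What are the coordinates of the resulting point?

Scaling matrix:
[[3, 0], [0, -1]]
Result: (2 × 3, -4 × -1) = (6, 4)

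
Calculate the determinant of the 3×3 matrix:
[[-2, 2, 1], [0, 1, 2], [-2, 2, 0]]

Expansion along first row:
det = -2·det([[1,2],[2,0]]) - 2·det([[0,2],[-2,0]]) + 1·det([[0,1],[-2,2]])
    = -2·(1·0 - 2·2) - 2·(0·0 - 2·-2) + 1·(0·2 - 1·-2)
    = -2·-4 - 2·4 + 1·2
    = 8 + -8 + 2 = 2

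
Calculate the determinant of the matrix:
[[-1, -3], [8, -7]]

For a 2×2 matrix [[a, b], [c, d]], det = ad - bc
det = (-1)(-7) - (-3)(8) = 7 - -24 = 31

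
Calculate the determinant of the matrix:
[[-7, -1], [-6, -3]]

For a 2×2 matrix [[a, b], [c, d]], det = ad - bc
det = (-7)(-3) - (-1)(-6) = 21 - 6 = 15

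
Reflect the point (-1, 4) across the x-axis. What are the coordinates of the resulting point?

Reflection across x-axis: (-1, 4) → (-1, -4)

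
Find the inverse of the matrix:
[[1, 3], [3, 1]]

For [[a,b],[c,d]], inverse = (1/det)·[[d,-b],[-c,a]]
det = (1)(1) - (3)(3) = 1 - 9 = -8
Inverse = (1/-8)·[[1, -3], [-3, 1]]
= [[-1/8, 3/8], [3/8, -1/8]]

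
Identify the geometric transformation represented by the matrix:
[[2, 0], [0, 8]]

This matrix represents: non-uniform scaling by sx = 2, sy = 8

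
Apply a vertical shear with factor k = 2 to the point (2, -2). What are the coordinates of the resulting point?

Shear matrix for vertical shear with factor k = 2:
[[1, 0], [2, 1]]
Result: (2, -2) → (2, 2)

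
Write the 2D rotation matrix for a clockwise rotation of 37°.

Rotation matrix formula: [[cos θ, -sin θ], [sin θ, cos θ]]
A clockwise rotation by 37° is equivalent to a counterclockwise rotation by -37°.
For θ = -37°:
cos(-37°) = 0.7986
sin(-37°) = -0.6018
Result: [[0.7986, 0.6018], [-0.6018, 0.7986]]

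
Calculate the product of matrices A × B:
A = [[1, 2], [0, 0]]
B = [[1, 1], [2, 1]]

Matrix multiplication:
C[0][0] = 1×1 + 2×2 = 5
C[0][1] = 1×1 + 2×1 = 3
C[1][0] = 0×1 + 0×2 = 0
C[1][1] = 0×1 + 0×1 = 0
Result: [[5, 3], [0, 0]]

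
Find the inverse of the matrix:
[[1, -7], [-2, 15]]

For [[a,b],[c,d]], inverse = (1/det)·[[d,-b],[-c,a]]
det = (1)(15) - (-7)(-2) = 15 - 14 = 1
Inverse = [[15, 7], [2, 1]]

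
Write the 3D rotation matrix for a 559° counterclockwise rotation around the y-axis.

Rotation matrix for counterclockwise 559° around y-axis:
cos(559°) = -0.9455, sin(559°) = -0.3256
Result: [[-0.9455, 0, -0.3256], [0, 1, 0], [0.3256, 0, -0.9455]]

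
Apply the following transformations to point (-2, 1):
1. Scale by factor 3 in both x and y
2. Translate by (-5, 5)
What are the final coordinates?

Step 1: Scale (-2, 1) by 3 → (-6, 3)
Step 2: Translate by (-5, 5) → (-11, 8)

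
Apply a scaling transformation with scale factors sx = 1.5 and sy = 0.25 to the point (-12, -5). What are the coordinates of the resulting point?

Scaling matrix:
[[1.50, 0], [0, 0.25]]
Result: (-12 × 1.5, -5 × 0.25) = (-18, -1.25)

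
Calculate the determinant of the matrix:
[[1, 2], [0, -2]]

For a 2×2 matrix [[a, b], [c, d]], det = ad - bc
det = (1)(-2) - (2)(0) = -2 - 0 = -2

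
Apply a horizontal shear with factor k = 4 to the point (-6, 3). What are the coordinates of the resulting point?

Shear matrix for horizontal shear with factor k = 4:
[[1, 4], [0, 1]]
Result: (-6, 3) → (6, 3)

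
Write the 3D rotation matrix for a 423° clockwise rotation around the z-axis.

Rotation matrix for clockwise 423° around z-axis:
A clockwise rotation by 423° is a counterclockwise rotation by -423°.
cos(-423°) = 0.4540, sin(-423°) = -0.8910
Result: [[0.4540, 0.8910, 0], [-0.8910, 0.4540, 0], [0, 0, 1]]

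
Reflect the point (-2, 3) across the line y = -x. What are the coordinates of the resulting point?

Reflection across line y = -x: (-2, 3) → (-3, 2)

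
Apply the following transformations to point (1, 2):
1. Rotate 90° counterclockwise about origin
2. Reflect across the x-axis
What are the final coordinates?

Step 1: Rotate 90° → (-2, 1)
Step 2: Reflect across x-axis → (-2, -1)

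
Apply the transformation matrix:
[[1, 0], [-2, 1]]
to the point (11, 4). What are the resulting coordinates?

Matrix multiplication:
[[1, 0], [-2, 1]] × [11, 4]ᵀ
= [(1)(11) + (0)(4), (-2)(11) + (1)(4)]ᵀ
= [11, -18]ᵀ
Result: (11, -18)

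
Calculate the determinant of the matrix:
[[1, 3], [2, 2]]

For a 2×2 matrix [[a, b], [c, d]], det = ad - bc
det = (1)(2) - (3)(2) = 2 - 6 = -4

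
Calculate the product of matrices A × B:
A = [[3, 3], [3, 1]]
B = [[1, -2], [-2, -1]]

Matrix multiplication:
C[0][0] = 3×1 + 3×-2 = -3
C[0][1] = 3×-2 + 3×-1 = -9
C[1][0] = 3×1 + 1×-2 = 1
C[1][1] = 3×-2 + 1×-1 = -7
Result: [[-3, -9], [1, -7]]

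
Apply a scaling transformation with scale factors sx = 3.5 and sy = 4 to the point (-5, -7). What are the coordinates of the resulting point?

Scaling matrix:
[[3.50, 0], [0, 4]]
Result: (-5 × 3.5, -7 × 4) = (-17.5, -28)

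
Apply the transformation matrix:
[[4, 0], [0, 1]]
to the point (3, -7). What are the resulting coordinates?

Matrix multiplication:
[[4, 0], [0, 1]] × [3, -7]ᵀ
= [(4)(3) + (0)(-7), (0)(3) + (1)(-7)]ᵀ
= [12, -7]ᵀ
Result: (12, -7)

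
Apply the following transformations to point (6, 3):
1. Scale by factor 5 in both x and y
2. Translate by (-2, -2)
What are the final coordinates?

Step 1: Scale (6, 3) by 5 → (30, 15)
Step 2: Translate by (-2, -2) → (28, 13)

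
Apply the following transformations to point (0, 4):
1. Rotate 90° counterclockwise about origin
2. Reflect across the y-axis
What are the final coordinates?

Step 1: Rotate 90° → (-4, 0)
Step 2: Reflect across y-axis → (4, 0)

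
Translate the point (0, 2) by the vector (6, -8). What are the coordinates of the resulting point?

Translation by (6, -8) (homogeneous matrix [[1, 0, 6], [0, 1, -8], [0, 0, 1]]):
x' = 0 + 6 = 6
y' = 2 + -8 = -6
Result: (6, -6)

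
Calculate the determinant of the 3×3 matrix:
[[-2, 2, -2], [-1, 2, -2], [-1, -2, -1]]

Expansion along first row:
det = -2·det([[2,-2],[-2,-1]]) - 2·det([[-1,-2],[-1,-1]]) + -2·det([[-1,2],[-1,-2]])
    = -2·(2·-1 - -2·-2) - 2·(-1·-1 - -2·-1) + -2·(-1·-2 - 2·-1)
    = -2·-6 - 2·-1 + -2·4
    = 12 + 2 + -8 = 6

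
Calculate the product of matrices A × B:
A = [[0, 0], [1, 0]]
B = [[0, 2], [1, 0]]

Matrix multiplication:
C[0][0] = 0×0 + 0×1 = 0
C[0][1] = 0×2 + 0×0 = 0
C[1][0] = 1×0 + 0×1 = 0
C[1][1] = 1×2 + 0×0 = 2
Result: [[0, 0], [0, 2]]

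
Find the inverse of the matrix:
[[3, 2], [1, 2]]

For [[a,b],[c,d]], inverse = (1/det)·[[d,-b],[-c,a]]
det = (3)(2) - (2)(1) = 6 - 2 = 4
Inverse = (1/4)·[[2, -2], [-1, 3]]
= [[1/2, -1/2], [-1/4, 3/4]]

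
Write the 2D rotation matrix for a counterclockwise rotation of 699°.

Rotation matrix formula: [[cos θ, -sin θ], [sin θ, cos θ]]
For θ = 699°:
cos(699°) = 0.9336
sin(699°) = -0.3584
Result: [[0.9336, 0.3584], [-0.3584, 0.9336]]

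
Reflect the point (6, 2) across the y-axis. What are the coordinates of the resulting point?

Reflection across y-axis: (6, 2) → (-6, 2)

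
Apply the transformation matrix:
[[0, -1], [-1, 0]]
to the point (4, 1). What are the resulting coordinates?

Matrix multiplication:
[[0, -1], [-1, 0]] × [4, 1]ᵀ
= [(0)(4) + (-1)(1), (-1)(4) + (0)(1)]ᵀ
= [-1, -4]ᵀ
Result: (-1, -4)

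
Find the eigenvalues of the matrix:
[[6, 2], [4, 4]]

Characteristic equation: det(A - λI) = 0
λ² - (trace)λ + (det) = 0
trace = 6 + 4 = 10, det = (6)(4) - (2)(4) = 16
λ² - (10)λ + (16) = 0
λ = (10 ± √((10)² - 4·(16))) / 2 = (10 ± √36) / 2
Solving: λ = 2, 8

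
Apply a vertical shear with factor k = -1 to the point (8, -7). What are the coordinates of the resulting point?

Shear matrix for vertical shear with factor k = -1:
[[1, 0], [-1, 1]]
Result: (8, -7) → (8, -15)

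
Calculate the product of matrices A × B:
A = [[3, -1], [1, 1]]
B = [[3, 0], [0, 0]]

Matrix multiplication:
C[0][0] = 3×3 + -1×0 = 9
C[0][1] = 3×0 + -1×0 = 0
C[1][0] = 1×3 + 1×0 = 3
C[1][1] = 1×0 + 1×0 = 0
Result: [[9, 0], [3, 0]]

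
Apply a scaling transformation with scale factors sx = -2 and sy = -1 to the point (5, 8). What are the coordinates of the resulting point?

Scaling matrix:
[[-2, 0], [0, -1]]
Result: (5 × -2, 8 × -1) = (-10, -8)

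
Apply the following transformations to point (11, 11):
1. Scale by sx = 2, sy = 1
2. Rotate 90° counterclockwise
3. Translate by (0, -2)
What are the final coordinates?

Step 1: Scale → (22, 11)
Step 2: Rotate 90° → (-11, 22)
Step 3: Translate → (-11, 20)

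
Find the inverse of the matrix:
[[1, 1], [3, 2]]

For [[a,b],[c,d]], inverse = (1/det)·[[d,-b],[-c,a]]
det = (1)(2) - (1)(3) = 2 - 3 = -1
Inverse = (1/-1)·[[2, -1], [-3, 1]]
= [[-2, 1], [3, -1]]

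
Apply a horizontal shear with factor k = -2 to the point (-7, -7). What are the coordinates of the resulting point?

Shear matrix for horizontal shear with factor k = -2:
[[1, -2], [0, 1]]
Result: (-7, -7) → (7, -7)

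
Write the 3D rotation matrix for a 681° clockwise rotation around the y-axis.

Rotation matrix for clockwise 681° around y-axis:
A clockwise rotation by 681° is a counterclockwise rotation by -681°.
cos(-681°) = 0.7771, sin(-681°) = 0.6293
Result: [[0.7771, 0, 0.6293], [0, 1, 0], [-0.6293, 0, 0.7771]]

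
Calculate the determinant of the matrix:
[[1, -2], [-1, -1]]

For a 2×2 matrix [[a, b], [c, d]], det = ad - bc
det = (1)(-1) - (-2)(-1) = -1 - 2 = -3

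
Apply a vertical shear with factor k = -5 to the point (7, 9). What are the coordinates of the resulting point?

Shear matrix for vertical shear with factor k = -5:
[[1, 0], [-5, 1]]
Result: (7, 9) → (7, -26)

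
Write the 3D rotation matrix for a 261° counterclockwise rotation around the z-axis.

Rotation matrix for counterclockwise 261° around z-axis:
cos(261°) = -0.1564, sin(261°) = -0.9877
Result: [[-0.1564, 0.9877, 0], [-0.9877, -0.1564, 0], [0, 0, 1]]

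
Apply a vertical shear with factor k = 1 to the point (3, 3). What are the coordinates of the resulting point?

Shear matrix for vertical shear with factor k = 1:
[[1, 0], [1, 1]]
Result: (3, 3) → (3, 6)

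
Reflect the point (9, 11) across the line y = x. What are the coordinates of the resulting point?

Reflection across line y = x: (9, 11) → (11, 9)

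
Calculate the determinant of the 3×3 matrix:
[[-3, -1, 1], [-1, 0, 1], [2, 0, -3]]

Expansion along first row:
det = -3·det([[0,1],[0,-3]]) - -1·det([[-1,1],[2,-3]]) + 1·det([[-1,0],[2,0]])
    = -3·(0·-3 - 1·0) - -1·(-1·-3 - 1·2) + 1·(-1·0 - 0·2)
    = -3·0 - -1·1 + 1·0
    = 0 + 1 + 0 = 1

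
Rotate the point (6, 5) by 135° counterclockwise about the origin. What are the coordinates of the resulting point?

Rotation matrix for 135°: [[cos 135°, -sin 135°], [sin 135°, cos 135°]] ≈ [[-0.707107, -0.707107], [0.707107, -0.707107]]
[[-0.707107, -0.707107], [0.707107, -0.707107]] × [6, 5]ᵀ ≈ [-7.7782, 0.7071]ᵀ
Result: (-7.7782, 0.7071)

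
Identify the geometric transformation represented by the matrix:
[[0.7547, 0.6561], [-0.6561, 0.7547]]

This matrix represents: rotation by 319° counterclockwise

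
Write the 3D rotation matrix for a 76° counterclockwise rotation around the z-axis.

Rotation matrix for counterclockwise 76° around z-axis:
cos(76°) = 0.2419, sin(76°) = 0.9703
Result: [[0.2419, -0.9703, 0], [0.9703, 0.2419, 0], [0, 0, 1]]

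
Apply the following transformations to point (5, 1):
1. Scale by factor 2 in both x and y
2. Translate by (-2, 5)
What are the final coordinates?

Step 1: Scale (5, 1) by 2 → (10, 2)
Step 2: Translate by (-2, 5) → (8, 7)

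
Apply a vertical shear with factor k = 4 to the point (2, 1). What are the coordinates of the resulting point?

Shear matrix for vertical shear with factor k = 4:
[[1, 0], [4, 1]]
Result: (2, 1) → (2, 9)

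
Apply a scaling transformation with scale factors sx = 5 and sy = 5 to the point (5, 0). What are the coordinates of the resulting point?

Scaling matrix:
[[5, 0], [0, 5]]
Result: (5 × 5, 0 × 5) = (25, 0)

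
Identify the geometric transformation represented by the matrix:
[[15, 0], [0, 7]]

This matrix represents: non-uniform scaling by sx = 15, sy = 7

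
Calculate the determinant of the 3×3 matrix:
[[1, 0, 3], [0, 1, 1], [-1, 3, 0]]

Expansion along first row:
det = 1·det([[1,1],[3,0]]) - 0·det([[0,1],[-1,0]]) + 3·det([[0,1],[-1,3]])
    = 1·(1·0 - 1·3) - 0·(0·0 - 1·-1) + 3·(0·3 - 1·-1)
    = 1·-3 - 0·1 + 3·1
    = -3 + 0 + 3 = 0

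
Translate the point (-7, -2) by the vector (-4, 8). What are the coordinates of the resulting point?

Translation by (-4, 8) (homogeneous matrix [[1, 0, -4], [0, 1, 8], [0, 0, 1]]):
x' = -7 + -4 = -11
y' = -2 + 8 = 6
Result: (-11, 6)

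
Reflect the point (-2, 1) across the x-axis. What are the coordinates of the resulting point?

Reflection across x-axis: (-2, 1) → (-2, -1)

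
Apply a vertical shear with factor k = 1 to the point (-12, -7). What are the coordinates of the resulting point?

Shear matrix for vertical shear with factor k = 1:
[[1, 0], [1, 1]]
Result: (-12, -7) → (-12, -19)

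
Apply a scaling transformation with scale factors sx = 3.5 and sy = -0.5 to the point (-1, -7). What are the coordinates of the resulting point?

Scaling matrix:
[[3.50, 0], [0, -0.50]]
Result: (-1 × 3.5, -7 × -0.5) = (-3.5, 3.5)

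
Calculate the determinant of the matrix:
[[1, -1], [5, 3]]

For a 2×2 matrix [[a, b], [c, d]], det = ad - bc
det = (1)(3) - (-1)(5) = 3 - -5 = 8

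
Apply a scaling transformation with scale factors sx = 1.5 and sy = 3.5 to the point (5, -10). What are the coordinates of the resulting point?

Scaling matrix:
[[1.50, 0], [0, 3.50]]
Result: (5 × 1.5, -10 × 3.5) = (7.5, -35)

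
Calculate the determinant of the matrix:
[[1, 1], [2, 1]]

For a 2×2 matrix [[a, b], [c, d]], det = ad - bc
det = (1)(1) - (1)(2) = 1 - 2 = -1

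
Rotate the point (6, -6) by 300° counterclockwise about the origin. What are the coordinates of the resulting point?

Rotation matrix for 300°: [[cos 300°, -sin 300°], [sin 300°, cos 300°]] ≈ [[0.500000, 0.866025], [-0.866025, 0.500000]]
[[0.500000, 0.866025], [-0.866025, 0.500000]] × [6, -6]ᵀ ≈ [-2.1962, -8.1962]ᵀ
Result: (-2.1962, -8.1962)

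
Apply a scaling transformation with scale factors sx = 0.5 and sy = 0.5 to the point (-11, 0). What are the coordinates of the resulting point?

Scaling matrix:
[[0.50, 0], [0, 0.50]]
Result: (-11 × 0.5, 0 × 0.5) = (-5.5, 0)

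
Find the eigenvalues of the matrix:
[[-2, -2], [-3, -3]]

Characteristic equation: det(A - λI) = 0
λ² - (trace)λ + (det) = 0
trace = -2 + -3 = -5, det = (-2)(-3) - (-2)(-3) = 0
λ² - (-5)λ + (0) = 0
λ = (-5 ± √((-5)² - 4·(0))) / 2 = (-5 ± √25) / 2
Solving: λ = -5, 0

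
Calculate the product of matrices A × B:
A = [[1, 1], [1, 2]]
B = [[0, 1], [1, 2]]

Matrix multiplication:
C[0][0] = 1×0 + 1×1 = 1
C[0][1] = 1×1 + 1×2 = 3
C[1][0] = 1×0 + 2×1 = 2
C[1][1] = 1×1 + 2×2 = 5
Result: [[1, 3], [2, 5]]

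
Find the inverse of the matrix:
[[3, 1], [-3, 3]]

For [[a,b],[c,d]], inverse = (1/det)·[[d,-b],[-c,a]]
det = (3)(3) - (1)(-3) = 9 - -3 = 12
Inverse = (1/12)·[[3, -1], [3, 3]]
= [[1/4, -1/12], [1/4, 1/4]]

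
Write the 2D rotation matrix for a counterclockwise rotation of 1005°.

Rotation matrix formula: [[cos θ, -sin θ], [sin θ, cos θ]]
For θ = 1005°:
cos(1005°) = 0.2588
sin(1005°) = -0.9659
Result: [[0.2588, 0.9659], [-0.9659, 0.2588]]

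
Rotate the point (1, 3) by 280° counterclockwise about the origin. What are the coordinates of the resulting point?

Rotation matrix for 280°: [[cos 280°, -sin 280°], [sin 280°, cos 280°]] ≈ [[0.173648, 0.984808], [-0.984808, 0.173648]]
[[0.173648, 0.984808], [-0.984808, 0.173648]] × [1, 3]ᵀ ≈ [3.1281, -0.4639]ᵀ
Result: (3.1281, -0.4639)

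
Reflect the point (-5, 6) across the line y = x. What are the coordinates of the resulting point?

Reflection across line y = x: (-5, 6) → (6, -5)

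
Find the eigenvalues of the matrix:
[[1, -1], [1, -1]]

Characteristic equation: det(A - λI) = 0
λ² - (trace)λ + (det) = 0
trace = 1 + -1 = 0, det = (1)(-1) - (-1)(1) = 0
λ² - (0)λ + (0) = 0
λ = (0 ± √((0)² - 4·(0))) / 2 = (0 ± √0) / 2
Solving: λ = 0, 0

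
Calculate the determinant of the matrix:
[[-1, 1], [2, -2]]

For a 2×2 matrix [[a, b], [c, d]], det = ad - bc
det = (-1)(-2) - (1)(2) = 2 - 2 = 0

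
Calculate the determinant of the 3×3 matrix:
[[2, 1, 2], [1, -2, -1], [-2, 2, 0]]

Expansion along first row:
det = 2·det([[-2,-1],[2,0]]) - 1·det([[1,-1],[-2,0]]) + 2·det([[1,-2],[-2,2]])
    = 2·(-2·0 - -1·2) - 1·(1·0 - -1·-2) + 2·(1·2 - -2·-2)
    = 2·2 - 1·-2 + 2·-2
    = 4 + 2 + -4 = 2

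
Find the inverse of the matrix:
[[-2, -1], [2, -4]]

For [[a,b],[c,d]], inverse = (1/det)·[[d,-b],[-c,a]]
det = (-2)(-4) - (-1)(2) = 8 - -2 = 10
Inverse = (1/10)·[[-4, 1], [-2, -2]]
= [[-2/5, 1/10], [-1/5, -1/5]]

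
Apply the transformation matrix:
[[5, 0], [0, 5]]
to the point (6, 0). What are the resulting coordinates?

Matrix multiplication:
[[5, 0], [0, 5]] × [6, 0]ᵀ
= [(5)(6) + (0)(0), (0)(6) + (5)(0)]ᵀ
= [30, 0]ᵀ
Result: (30, 0)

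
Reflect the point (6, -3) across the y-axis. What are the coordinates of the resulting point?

Reflection across y-axis: (6, -3) → (-6, -3)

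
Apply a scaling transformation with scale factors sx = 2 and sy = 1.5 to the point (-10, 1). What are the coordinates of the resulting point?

Scaling matrix:
[[2, 0], [0, 1.50]]
Result: (-10 × 2, 1 × 1.5) = (-20, 1.5)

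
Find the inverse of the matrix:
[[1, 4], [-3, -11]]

For [[a,b],[c,d]], inverse = (1/det)·[[d,-b],[-c,a]]
det = (1)(-11) - (4)(-3) = -11 - -12 = 1
Inverse = [[-11, -4], [3, 1]]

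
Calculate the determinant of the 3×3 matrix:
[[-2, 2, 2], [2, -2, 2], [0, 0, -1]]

Expansion along first row:
det = -2·det([[-2,2],[0,-1]]) - 2·det([[2,2],[0,-1]]) + 2·det([[2,-2],[0,0]])
    = -2·(-2·-1 - 2·0) - 2·(2·-1 - 2·0) + 2·(2·0 - -2·0)
    = -2·2 - 2·-2 + 2·0
    = -4 + 4 + 0 = 0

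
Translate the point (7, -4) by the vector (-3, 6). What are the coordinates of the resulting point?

Translation by (-3, 6) (homogeneous matrix [[1, 0, -3], [0, 1, 6], [0, 0, 1]]):
x' = 7 + -3 = 4
y' = -4 + 6 = 2
Result: (4, 2)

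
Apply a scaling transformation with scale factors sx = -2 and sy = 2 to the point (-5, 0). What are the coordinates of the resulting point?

Scaling matrix:
[[-2, 0], [0, 2]]
Result: (-5 × -2, 0 × 2) = (10, 0)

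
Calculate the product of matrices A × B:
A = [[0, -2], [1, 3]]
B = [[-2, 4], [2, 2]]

Matrix multiplication:
C[0][0] = 0×-2 + -2×2 = -4
C[0][1] = 0×4 + -2×2 = -4
C[1][0] = 1×-2 + 3×2 = 4
C[1][1] = 1×4 + 3×2 = 10
Result: [[-4, -4], [4, 10]]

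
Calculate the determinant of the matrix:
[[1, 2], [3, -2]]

For a 2×2 matrix [[a, b], [c, d]], det = ad - bc
det = (1)(-2) - (2)(3) = -2 - 6 = -8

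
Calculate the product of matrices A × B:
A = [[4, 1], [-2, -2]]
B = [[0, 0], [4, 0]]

Matrix multiplication:
C[0][0] = 4×0 + 1×4 = 4
C[0][1] = 4×0 + 1×0 = 0
C[1][0] = -2×0 + -2×4 = -8
C[1][1] = -2×0 + -2×0 = 0
Result: [[4, 0], [-8, 0]]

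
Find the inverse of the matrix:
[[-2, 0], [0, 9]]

For [[a,b],[c,d]], inverse = (1/det)·[[d,-b],[-c,a]]
det = (-2)(9) - (0)(0) = -18 - 0 = -18
Inverse = (1/-18)·[[9, 0], [0, -2]]
= [[-1/2, 0], [0, 1/9]]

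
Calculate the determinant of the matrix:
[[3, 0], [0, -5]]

For a 2×2 matrix [[a, b], [c, d]], det = ad - bc
det = (3)(-5) - (0)(0) = -15 - 0 = -15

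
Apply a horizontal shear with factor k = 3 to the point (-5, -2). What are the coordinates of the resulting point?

Shear matrix for horizontal shear with factor k = 3:
[[1, 3], [0, 1]]
Result: (-5, -2) → (-11, -2)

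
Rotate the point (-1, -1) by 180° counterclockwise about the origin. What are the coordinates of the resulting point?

Rotation matrix for 180°: [[cos 180°, -sin 180°], [sin 180°, cos 180°]] = [[-1, 0], [0, -1]]
[[-1, 0], [0, -1]] × [-1, -1]ᵀ = [1, 1]ᵀ
Result: (1, 1)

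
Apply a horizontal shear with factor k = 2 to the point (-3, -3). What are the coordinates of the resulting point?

Shear matrix for horizontal shear with factor k = 2:
[[1, 2], [0, 1]]
Result: (-3, -3) → (-9, -3)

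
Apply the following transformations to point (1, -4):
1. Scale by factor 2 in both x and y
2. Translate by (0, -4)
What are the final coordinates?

Step 1: Scale (1, -4) by 2 → (2, -8)
Step 2: Translate by (0, -4) → (2, -12)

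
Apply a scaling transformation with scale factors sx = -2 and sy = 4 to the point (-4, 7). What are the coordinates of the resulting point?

Scaling matrix:
[[-2, 0], [0, 4]]
Result: (-4 × -2, 7 × 4) = (8, 28)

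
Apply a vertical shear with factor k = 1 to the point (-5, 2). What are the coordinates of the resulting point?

Shear matrix for vertical shear with factor k = 1:
[[1, 0], [1, 1]]
Result: (-5, 2) → (-5, -3)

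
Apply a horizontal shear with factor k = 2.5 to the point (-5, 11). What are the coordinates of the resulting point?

Shear matrix for horizontal shear with factor k = 2.5:
[[1, 2.50], [0, 1]]
Result: (-5, 11) → (22.5, 11)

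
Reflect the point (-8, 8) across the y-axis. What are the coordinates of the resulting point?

Reflection across y-axis: (-8, 8) → (8, 8)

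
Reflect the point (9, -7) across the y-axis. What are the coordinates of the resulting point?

Reflection across y-axis: (9, -7) → (-9, -7)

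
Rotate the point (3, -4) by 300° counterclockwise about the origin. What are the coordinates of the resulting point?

Rotation matrix for 300°: [[cos 300°, -sin 300°], [sin 300°, cos 300°]] ≈ [[0.500000, 0.866025], [-0.866025, 0.500000]]
[[0.500000, 0.866025], [-0.866025, 0.500000]] × [3, -4]ᵀ ≈ [-1.9641, -4.5981]ᵀ
Result: (-1.9641, -4.5981)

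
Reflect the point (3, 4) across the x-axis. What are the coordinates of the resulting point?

Reflection across x-axis: (3, 4) → (3, -4)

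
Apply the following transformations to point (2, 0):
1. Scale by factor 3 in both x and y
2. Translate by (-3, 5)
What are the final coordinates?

Step 1: Scale (2, 0) by 3 → (6, 0)
Step 2: Translate by (-3, 5) → (3, 5)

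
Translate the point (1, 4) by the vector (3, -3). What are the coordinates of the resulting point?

Translation by (3, -3) (homogeneous matrix [[1, 0, 3], [0, 1, -3], [0, 0, 1]]):
x' = 1 + 3 = 4
y' = 4 + -3 = 1
Result: (4, 1)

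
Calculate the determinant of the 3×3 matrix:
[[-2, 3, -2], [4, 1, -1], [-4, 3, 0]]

Expansion along first row:
det = -2·det([[1,-1],[3,0]]) - 3·det([[4,-1],[-4,0]]) + -2·det([[4,1],[-4,3]])
    = -2·(1·0 - -1·3) - 3·(4·0 - -1·-4) + -2·(4·3 - 1·-4)
    = -2·3 - 3·-4 + -2·16
    = -6 + 12 + -32 = -26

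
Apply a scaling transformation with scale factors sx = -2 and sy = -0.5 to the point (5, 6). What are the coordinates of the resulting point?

Scaling matrix:
[[-2, 0], [0, -0.50]]
Result: (5 × -2, 6 × -0.5) = (-10, -3)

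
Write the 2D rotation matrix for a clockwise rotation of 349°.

Rotation matrix formula: [[cos θ, -sin θ], [sin θ, cos θ]]
A clockwise rotation by 349° is equivalent to a counterclockwise rotation by -349°.
For θ = -349°:
cos(-349°) = 0.9816
sin(-349°) = 0.1908
Result: [[0.9816, -0.1908], [0.1908, 0.9816]]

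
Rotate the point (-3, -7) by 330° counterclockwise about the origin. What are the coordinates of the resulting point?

Rotation matrix for 330°: [[cos 330°, -sin 330°], [sin 330°, cos 330°]] ≈ [[0.866025, 0.500000], [-0.500000, 0.866025]]
[[0.866025, 0.500000], [-0.500000, 0.866025]] × [-3, -7]ᵀ ≈ [-6.0981, -4.5622]ᵀ
Result: (-6.0981, -4.5622)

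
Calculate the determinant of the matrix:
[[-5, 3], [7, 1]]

For a 2×2 matrix [[a, b], [c, d]], det = ad - bc
det = (-5)(1) - (3)(7) = -5 - 21 = -26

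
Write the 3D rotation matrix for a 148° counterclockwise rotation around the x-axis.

Rotation matrix for counterclockwise 148° around x-axis:
cos(148°) = -0.8480, sin(148°) = 0.5299
Result: [[1, 0, 0], [0, -0.8480, -0.5299], [0, 0.5299, -0.8480]]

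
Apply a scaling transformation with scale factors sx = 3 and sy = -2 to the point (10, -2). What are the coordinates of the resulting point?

Scaling matrix:
[[3, 0], [0, -2]]
Result: (10 × 3, -2 × -2) = (30, 4)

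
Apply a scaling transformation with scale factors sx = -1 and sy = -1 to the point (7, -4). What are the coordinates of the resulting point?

Scaling matrix:
[[-1, 0], [0, -1]]
Result: (7 × -1, -4 × -1) = (-7, 4)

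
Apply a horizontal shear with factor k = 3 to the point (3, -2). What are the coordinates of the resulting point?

Shear matrix for horizontal shear with factor k = 3:
[[1, 3], [0, 1]]
Result: (3, -2) → (-3, -2)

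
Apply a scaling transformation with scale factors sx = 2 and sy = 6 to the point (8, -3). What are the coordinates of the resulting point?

Scaling matrix:
[[2, 0], [0, 6]]
Result: (8 × 2, -3 × 6) = (16, -18)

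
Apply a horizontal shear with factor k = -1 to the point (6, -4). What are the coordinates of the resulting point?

Shear matrix for horizontal shear with factor k = -1:
[[1, -1], [0, 1]]
Result: (6, -4) → (10, -4)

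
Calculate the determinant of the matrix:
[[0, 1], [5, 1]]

For a 2×2 matrix [[a, b], [c, d]], det = ad - bc
det = (0)(1) - (1)(5) = 0 - 5 = -5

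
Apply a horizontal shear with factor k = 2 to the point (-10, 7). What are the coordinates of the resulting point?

Shear matrix for horizontal shear with factor k = 2:
[[1, 2], [0, 1]]
Result: (-10, 7) → (4, 7)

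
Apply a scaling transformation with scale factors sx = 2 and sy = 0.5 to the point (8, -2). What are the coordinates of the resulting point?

Scaling matrix:
[[2, 0], [0, 0.50]]
Result: (8 × 2, -2 × 0.5) = (16, -1)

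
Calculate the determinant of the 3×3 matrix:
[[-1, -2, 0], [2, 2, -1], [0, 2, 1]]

Expansion along first row:
det = -1·det([[2,-1],[2,1]]) - -2·det([[2,-1],[0,1]]) + 0·det([[2,2],[0,2]])
    = -1·(2·1 - -1·2) - -2·(2·1 - -1·0) + 0·(2·2 - 2·0)
    = -1·4 - -2·2 + 0·4
    = -4 + 4 + 0 = 0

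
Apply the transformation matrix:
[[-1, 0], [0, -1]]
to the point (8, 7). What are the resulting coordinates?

Matrix multiplication:
[[-1, 0], [0, -1]] × [8, 7]ᵀ
= [(-1)(8) + (0)(7), (0)(8) + (-1)(7)]ᵀ
= [-8, -7]ᵀ
Result: (-8, -7)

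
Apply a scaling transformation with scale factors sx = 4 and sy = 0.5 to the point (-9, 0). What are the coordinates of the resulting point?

Scaling matrix:
[[4, 0], [0, 0.50]]
Result: (-9 × 4, 0 × 0.5) = (-36, 0)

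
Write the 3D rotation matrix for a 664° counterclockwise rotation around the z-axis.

Rotation matrix for counterclockwise 664° around z-axis:
cos(664°) = 0.5592, sin(664°) = -0.8290
Result: [[0.5592, 0.8290, 0], [-0.8290, 0.5592, 0], [0, 0, 1]]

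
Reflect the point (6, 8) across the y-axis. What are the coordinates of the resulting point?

Reflection across y-axis: (6, 8) → (-6, 8)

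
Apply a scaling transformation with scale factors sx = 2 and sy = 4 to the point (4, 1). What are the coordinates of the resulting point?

Scaling matrix:
[[2, 0], [0, 4]]
Result: (4 × 2, 1 × 4) = (8, 4)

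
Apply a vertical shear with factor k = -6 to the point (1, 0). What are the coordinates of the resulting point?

Shear matrix for vertical shear with factor k = -6:
[[1, 0], [-6, 1]]
Result: (1, 0) → (1, -6)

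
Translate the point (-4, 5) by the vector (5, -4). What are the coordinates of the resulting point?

Translation by (5, -4) (homogeneous matrix [[1, 0, 5], [0, 1, -4], [0, 0, 1]]):
x' = -4 + 5 = 1
y' = 5 + -4 = 1
Result: (1, 1)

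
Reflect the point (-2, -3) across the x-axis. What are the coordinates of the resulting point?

Reflection across x-axis: (-2, -3) → (-2, 3)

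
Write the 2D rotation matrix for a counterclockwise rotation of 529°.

Rotation matrix formula: [[cos θ, -sin θ], [sin θ, cos θ]]
For θ = 529°:
cos(529°) = -0.9816
sin(529°) = 0.1908
Result: [[-0.9816, -0.1908], [0.1908, -0.9816]]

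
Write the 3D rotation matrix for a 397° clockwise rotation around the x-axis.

Rotation matrix for clockwise 397° around x-axis:
A clockwise rotation by 397° is a counterclockwise rotation by -397°.
cos(-397°) = 0.7986, sin(-397°) = -0.6018
Result: [[1, 0, 0], [0, 0.7986, 0.6018], [0, -0.6018, 0.7986]]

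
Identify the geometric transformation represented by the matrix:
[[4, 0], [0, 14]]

This matrix represents: non-uniform scaling by sx = 4, sy = 14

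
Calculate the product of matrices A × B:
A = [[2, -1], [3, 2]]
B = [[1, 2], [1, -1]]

Matrix multiplication:
C[0][0] = 2×1 + -1×1 = 1
C[0][1] = 2×2 + -1×-1 = 5
C[1][0] = 3×1 + 2×1 = 5
C[1][1] = 3×2 + 2×-1 = 4
Result: [[1, 5], [5, 4]]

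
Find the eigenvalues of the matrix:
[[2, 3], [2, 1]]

Characteristic equation: det(A - λI) = 0
λ² - (trace)λ + (det) = 0
trace = 2 + 1 = 3, det = (2)(1) - (3)(2) = -4
λ² - (3)λ + (-4) = 0
λ = (3 ± √((3)² - 4·(-4))) / 2 = (3 ± √25) / 2
Solving: λ = -1, 4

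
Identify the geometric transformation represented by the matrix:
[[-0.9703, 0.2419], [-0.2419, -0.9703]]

This matrix represents: rotation by 194° counterclockwise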